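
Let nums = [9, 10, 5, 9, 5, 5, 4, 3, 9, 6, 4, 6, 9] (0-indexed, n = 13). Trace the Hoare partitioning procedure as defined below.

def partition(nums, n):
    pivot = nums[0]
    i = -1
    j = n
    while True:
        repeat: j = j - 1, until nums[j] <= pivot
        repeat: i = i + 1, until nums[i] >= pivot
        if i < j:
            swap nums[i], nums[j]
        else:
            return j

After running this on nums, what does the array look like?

[9, 6, 5, 4, 5, 5, 4, 3, 6, 9, 9, 10, 9]

pivot = nums[0] = 9; i = -1, j = 13
j→12 (nums[12]=9≤9), i→0 (nums[0]=9≥9); i<j, swap → [9, 10, 5, 9, 5, 5, 4, 3, 9, 6, 4, 6, 9]
j→11 (nums[11]=6≤9), i→1 (nums[1]=10≥9); i<j, swap → [9, 6, 5, 9, 5, 5, 4, 3, 9, 6, 4, 10, 9]
j→10 (nums[10]=4≤9), i→3 (nums[3]=9≥9); i<j, swap → [9, 6, 5, 4, 5, 5, 4, 3, 9, 6, 9, 10, 9]
j→9 (nums[9]=6≤9), i→8 (nums[8]=9≥9); i<j, swap → [9, 6, 5, 4, 5, 5, 4, 3, 6, 9, 9, 10, 9]
j→8, i→9; i≥j, return j=8. nums = [9, 6, 5, 4, 5, 5, 4, 3, 6, 9, 9, 10, 9]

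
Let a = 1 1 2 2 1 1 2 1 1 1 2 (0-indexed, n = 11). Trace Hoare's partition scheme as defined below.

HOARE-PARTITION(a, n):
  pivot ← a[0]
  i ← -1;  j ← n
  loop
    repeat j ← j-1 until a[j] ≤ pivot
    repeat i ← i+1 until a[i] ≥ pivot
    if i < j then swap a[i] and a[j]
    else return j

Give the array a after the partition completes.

1 1 1 1 1 2 2 2 1 1 2

pivot=1
j stops at 9 (1), i stops at 0 (1); swap ⇒ 1 1 2 2 1 1 2 1 1 1 2
j stops at 8 (1), i stops at 1 (1); swap ⇒ 1 1 2 2 1 1 2 1 1 1 2
j stops at 7 (1), i stops at 2 (2); swap ⇒ 1 1 1 2 1 1 2 2 1 1 2
j stops at 5 (1), i stops at 3 (2); swap ⇒ 1 1 1 1 1 2 2 2 1 1 2
j stops at 4, i stops at 4; i≥j ⇒ return 4. a=1 1 1 1 1 2 2 2 1 1 2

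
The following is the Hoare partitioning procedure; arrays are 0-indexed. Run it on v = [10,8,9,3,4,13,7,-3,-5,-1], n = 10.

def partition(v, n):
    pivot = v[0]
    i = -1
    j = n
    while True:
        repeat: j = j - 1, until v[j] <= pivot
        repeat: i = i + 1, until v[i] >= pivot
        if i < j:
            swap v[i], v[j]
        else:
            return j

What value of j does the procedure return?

7

pivot=10
j stops at 9 (-1), i stops at 0 (10); swap ⇒ [-1,8,9,3,4,13,7,-3,-5,10]
j stops at 8 (-5), i stops at 5 (13); swap ⇒ [-1,8,9,3,4,-5,7,-3,13,10]
j stops at 7, i stops at 8; i≥j ⇒ return 7. v=[-1,8,9,3,4,-5,7,-3,13,10]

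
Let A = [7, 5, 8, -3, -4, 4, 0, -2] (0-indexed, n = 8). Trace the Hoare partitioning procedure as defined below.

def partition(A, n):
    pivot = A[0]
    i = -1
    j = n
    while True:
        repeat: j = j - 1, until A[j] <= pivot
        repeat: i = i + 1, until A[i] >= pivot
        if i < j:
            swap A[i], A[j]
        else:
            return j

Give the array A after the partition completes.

pivot=7
j stops at 7 (-2), i stops at 0 (7); swap ⇒ [-2, 5, 8, -3, -4, 4, 0, 7]
j stops at 6 (0), i stops at 2 (8); swap ⇒ [-2, 5, 0, -3, -4, 4, 8, 7]
j stops at 5, i stops at 6; i≥j ⇒ return 5. A=[-2, 5, 0, -3, -4, 4, 8, 7]

[-2, 5, 0, -3, -4, 4, 8, 7]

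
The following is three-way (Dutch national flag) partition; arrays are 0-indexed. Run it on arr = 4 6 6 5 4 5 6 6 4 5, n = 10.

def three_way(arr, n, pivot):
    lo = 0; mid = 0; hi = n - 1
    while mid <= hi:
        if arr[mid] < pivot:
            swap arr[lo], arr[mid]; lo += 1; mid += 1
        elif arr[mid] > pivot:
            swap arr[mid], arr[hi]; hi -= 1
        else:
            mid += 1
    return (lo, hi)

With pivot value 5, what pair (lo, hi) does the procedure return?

(3, 5)

pivot = 5; lo=0, mid=0, hi=9
arr[mid]=4<5: swap arr[0],arr[0]; lo=1,mid=1 → 4 6 6 5 4 5 6 6 4 5
arr[mid]=6>5: swap arr[1],arr[9]; hi=8 → 4 5 6 5 4 5 6 6 4 6
arr[mid]=5=5: mid=2
arr[mid]=6>5: swap arr[2],arr[8]; hi=7 → 4 5 4 5 4 5 6 6 6 6
arr[mid]=4<5: swap arr[1],arr[2]; lo=2,mid=3 → 4 4 5 5 4 5 6 6 6 6
arr[mid]=5=5: mid=4
arr[mid]=4<5: swap arr[2],arr[4]; lo=3,mid=5 → 4 4 4 5 5 5 6 6 6 6
arr[mid]=5=5: mid=6
arr[mid]=6>5: swap arr[6],arr[7]; hi=6 → 4 4 4 5 5 5 6 6 6 6
arr[mid]=6>5: swap arr[6],arr[6]; hi=5 → 4 4 4 5 5 5 6 6 6 6
end: lo=3, hi=5; arr = 4 4 4 5 5 5 6 6 6 6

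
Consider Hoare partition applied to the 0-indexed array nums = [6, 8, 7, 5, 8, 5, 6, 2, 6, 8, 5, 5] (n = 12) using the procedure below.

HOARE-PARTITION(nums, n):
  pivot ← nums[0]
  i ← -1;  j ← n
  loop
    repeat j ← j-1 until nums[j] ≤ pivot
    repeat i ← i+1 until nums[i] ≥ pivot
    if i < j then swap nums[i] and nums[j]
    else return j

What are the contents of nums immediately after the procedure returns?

pivot=6
j stops at 11 (5), i stops at 0 (6); swap ⇒ [5, 8, 7, 5, 8, 5, 6, 2, 6, 8, 5, 6]
j stops at 10 (5), i stops at 1 (8); swap ⇒ [5, 5, 7, 5, 8, 5, 6, 2, 6, 8, 8, 6]
j stops at 8 (6), i stops at 2 (7); swap ⇒ [5, 5, 6, 5, 8, 5, 6, 2, 7, 8, 8, 6]
j stops at 7 (2), i stops at 4 (8); swap ⇒ [5, 5, 6, 5, 2, 5, 6, 8, 7, 8, 8, 6]
j stops at 6, i stops at 6; i≥j ⇒ return 6. nums=[5, 5, 6, 5, 2, 5, 6, 8, 7, 8, 8, 6]

[5, 5, 6, 5, 2, 5, 6, 8, 7, 8, 8, 6]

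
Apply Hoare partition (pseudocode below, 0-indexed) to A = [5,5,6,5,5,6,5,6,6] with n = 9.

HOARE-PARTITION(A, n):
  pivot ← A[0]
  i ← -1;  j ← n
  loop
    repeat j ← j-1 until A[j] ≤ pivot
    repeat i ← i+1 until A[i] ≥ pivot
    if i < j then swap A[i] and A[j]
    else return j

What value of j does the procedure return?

2

pivot = A[0] = 5; i = -1, j = 9
j→6 (A[6]=5≤5), i→0 (A[0]=5≥5); i<j, swap → [5,5,6,5,5,6,5,6,6]
j→4 (A[4]=5≤5), i→1 (A[1]=5≥5); i<j, swap → [5,5,6,5,5,6,5,6,6]
j→3 (A[3]=5≤5), i→2 (A[2]=6≥5); i<j, swap → [5,5,5,6,5,6,5,6,6]
j→2, i→3; i≥j, return j=2. A = [5,5,5,6,5,6,5,6,6]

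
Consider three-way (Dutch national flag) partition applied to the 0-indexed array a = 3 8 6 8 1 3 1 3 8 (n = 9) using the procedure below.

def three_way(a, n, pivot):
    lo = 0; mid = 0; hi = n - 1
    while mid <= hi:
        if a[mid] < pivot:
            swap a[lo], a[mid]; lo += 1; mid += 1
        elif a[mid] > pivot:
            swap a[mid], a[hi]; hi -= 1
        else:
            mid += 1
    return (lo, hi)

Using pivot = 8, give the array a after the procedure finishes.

3 6 1 3 1 3 8 8 8

pivot = 8; lo=0, mid=0, hi=8
a[mid]=3<8: swap a[0],a[0]; lo=1,mid=1 → 3 8 6 8 1 3 1 3 8
a[mid]=8=8: mid=2
a[mid]=6<8: swap a[1],a[2]; lo=2,mid=3 → 3 6 8 8 1 3 1 3 8
a[mid]=8=8: mid=4
a[mid]=1<8: swap a[2],a[4]; lo=3,mid=5 → 3 6 1 8 8 3 1 3 8
a[mid]=3<8: swap a[3],a[5]; lo=4,mid=6 → 3 6 1 3 8 8 1 3 8
a[mid]=1<8: swap a[4],a[6]; lo=5,mid=7 → 3 6 1 3 1 8 8 3 8
a[mid]=3<8: swap a[5],a[7]; lo=6,mid=8 → 3 6 1 3 1 3 8 8 8
a[mid]=8=8: mid=9
end: lo=6, hi=8; a = 3 6 1 3 1 3 8 8 8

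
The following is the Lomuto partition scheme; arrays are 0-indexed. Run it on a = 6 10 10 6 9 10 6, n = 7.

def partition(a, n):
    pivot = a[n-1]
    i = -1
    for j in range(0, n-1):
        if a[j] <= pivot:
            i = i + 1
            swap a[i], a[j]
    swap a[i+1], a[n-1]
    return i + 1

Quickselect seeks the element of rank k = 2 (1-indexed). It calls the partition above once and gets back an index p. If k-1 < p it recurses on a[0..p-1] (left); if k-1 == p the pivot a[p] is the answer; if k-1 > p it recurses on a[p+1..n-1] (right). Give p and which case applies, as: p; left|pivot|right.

pivot = a[6] = 6; i = -1
j=0: a[0]=6 ≤ 6 → i=0, swap a[0],a[0] (no change) → 6 10 10 6 9 10 6
j=1: a[1]=10 > 6 → no swap
j=2: a[2]=10 > 6 → no swap
j=3: a[3]=6 ≤ 6 → i=1, swap a[1],a[3] → 6 6 10 10 9 10 6
j=4: a[4]=9 > 6 → no swap
j=5: a[5]=10 > 6 → no swap
final swap a[2],a[6] → 6 6 6 10 9 10 10; return 2
p = 2; k-1 = 1 < 2 ⇒ left

2; left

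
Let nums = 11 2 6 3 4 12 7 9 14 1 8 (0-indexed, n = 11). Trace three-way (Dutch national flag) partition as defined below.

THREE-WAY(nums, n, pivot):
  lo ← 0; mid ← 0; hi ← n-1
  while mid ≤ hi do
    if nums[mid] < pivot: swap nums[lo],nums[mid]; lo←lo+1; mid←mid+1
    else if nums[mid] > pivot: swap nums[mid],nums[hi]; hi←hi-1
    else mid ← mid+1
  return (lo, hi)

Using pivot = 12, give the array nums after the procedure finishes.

11 2 6 3 4 7 9 8 1 12 14

pivot = 12; lo=0, mid=0, hi=10
nums[mid]=11<12: swap nums[0],nums[0]; lo=1,mid=1 → 11 2 6 3 4 12 7 9 14 1 8
nums[mid]=2<12: swap nums[1],nums[1]; lo=2,mid=2 → 11 2 6 3 4 12 7 9 14 1 8
nums[mid]=6<12: swap nums[2],nums[2]; lo=3,mid=3 → 11 2 6 3 4 12 7 9 14 1 8
nums[mid]=3<12: swap nums[3],nums[3]; lo=4,mid=4 → 11 2 6 3 4 12 7 9 14 1 8
nums[mid]=4<12: swap nums[4],nums[4]; lo=5,mid=5 → 11 2 6 3 4 12 7 9 14 1 8
nums[mid]=12=12: mid=6
nums[mid]=7<12: swap nums[5],nums[6]; lo=6,mid=7 → 11 2 6 3 4 7 12 9 14 1 8
nums[mid]=9<12: swap nums[6],nums[7]; lo=7,mid=8 → 11 2 6 3 4 7 9 12 14 1 8
nums[mid]=14>12: swap nums[8],nums[10]; hi=9 → 11 2 6 3 4 7 9 12 8 1 14
nums[mid]=8<12: swap nums[7],nums[8]; lo=8,mid=9 → 11 2 6 3 4 7 9 8 12 1 14
nums[mid]=1<12: swap nums[8],nums[9]; lo=9,mid=10 → 11 2 6 3 4 7 9 8 1 12 14
end: lo=9, hi=9; nums = 11 2 6 3 4 7 9 8 1 12 14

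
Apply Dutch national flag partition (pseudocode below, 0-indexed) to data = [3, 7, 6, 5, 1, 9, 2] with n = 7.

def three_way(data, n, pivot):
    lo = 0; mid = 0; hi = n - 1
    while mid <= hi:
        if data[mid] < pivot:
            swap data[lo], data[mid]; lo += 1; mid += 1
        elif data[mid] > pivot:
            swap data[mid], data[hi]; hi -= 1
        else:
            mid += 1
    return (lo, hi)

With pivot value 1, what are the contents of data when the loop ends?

[1, 6, 5, 7, 9, 2, 3]

lo=0 mid=0 hi=6
3>1: swap(0,6), hi=5 ⇒ [2, 7, 6, 5, 1, 9, 3]
2>1: swap(0,5), hi=4 ⇒ [9, 7, 6, 5, 1, 2, 3]
9>1: swap(0,4), hi=3 ⇒ [1, 7, 6, 5, 9, 2, 3]
1=1: mid=1
7>1: swap(1,3), hi=2 ⇒ [1, 5, 6, 7, 9, 2, 3]
5>1: swap(1,2), hi=1 ⇒ [1, 6, 5, 7, 9, 2, 3]
6>1: swap(1,1), hi=0 ⇒ [1, 6, 5, 7, 9, 2, 3]
done. lo=0 hi=0; data=[1, 6, 5, 7, 9, 2, 3]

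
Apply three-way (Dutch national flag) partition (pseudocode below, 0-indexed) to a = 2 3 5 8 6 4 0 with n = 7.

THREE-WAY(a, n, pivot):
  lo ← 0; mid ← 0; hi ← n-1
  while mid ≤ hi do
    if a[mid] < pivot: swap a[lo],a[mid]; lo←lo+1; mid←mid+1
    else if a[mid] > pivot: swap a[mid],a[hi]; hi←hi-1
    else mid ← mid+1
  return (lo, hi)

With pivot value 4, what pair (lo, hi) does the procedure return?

(3, 3)

pivot = 4; lo=0, mid=0, hi=6
a[mid]=2<4: swap a[0],a[0]; lo=1,mid=1 → 2 3 5 8 6 4 0
a[mid]=3<4: swap a[1],a[1]; lo=2,mid=2 → 2 3 5 8 6 4 0
a[mid]=5>4: swap a[2],a[6]; hi=5 → 2 3 0 8 6 4 5
a[mid]=0<4: swap a[2],a[2]; lo=3,mid=3 → 2 3 0 8 6 4 5
a[mid]=8>4: swap a[3],a[5]; hi=4 → 2 3 0 4 6 8 5
a[mid]=4=4: mid=4
a[mid]=6>4: swap a[4],a[4]; hi=3 → 2 3 0 4 6 8 5
end: lo=3, hi=3; a = 2 3 0 4 6 8 5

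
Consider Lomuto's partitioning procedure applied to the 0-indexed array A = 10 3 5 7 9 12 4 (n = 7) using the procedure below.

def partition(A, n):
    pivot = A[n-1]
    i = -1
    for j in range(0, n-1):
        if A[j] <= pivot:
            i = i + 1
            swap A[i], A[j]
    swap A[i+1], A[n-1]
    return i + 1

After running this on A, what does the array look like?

3 4 5 7 9 12 10

pivot=4, i=-1
j=0: 10>4, skip
j=1: 3≤4, i=0, swap(0,1) ⇒ 3 10 5 7 9 12 4
j=2: 5>4, skip
j=3: 7>4, skip
j=4: 9>4, skip
j=5: 12>4, skip
swap(1,6) ⇒ 3 4 5 7 9 12 10; return 1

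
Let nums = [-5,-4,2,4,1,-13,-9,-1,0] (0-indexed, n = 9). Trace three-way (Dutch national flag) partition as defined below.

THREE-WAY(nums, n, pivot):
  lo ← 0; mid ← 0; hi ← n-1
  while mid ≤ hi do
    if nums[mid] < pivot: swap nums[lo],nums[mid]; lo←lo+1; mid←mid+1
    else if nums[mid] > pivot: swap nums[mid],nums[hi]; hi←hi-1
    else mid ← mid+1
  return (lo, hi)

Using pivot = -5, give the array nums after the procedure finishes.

pivot = -5; lo=0, mid=0, hi=8
nums[mid]=-5=-5: mid=1
nums[mid]=-4>-5: swap nums[1],nums[8]; hi=7 → [-5,0,2,4,1,-13,-9,-1,-4]
nums[mid]=0>-5: swap nums[1],nums[7]; hi=6 → [-5,-1,2,4,1,-13,-9,0,-4]
nums[mid]=-1>-5: swap nums[1],nums[6]; hi=5 → [-5,-9,2,4,1,-13,-1,0,-4]
nums[mid]=-9<-5: swap nums[0],nums[1]; lo=1,mid=2 → [-9,-5,2,4,1,-13,-1,0,-4]
nums[mid]=2>-5: swap nums[2],nums[5]; hi=4 → [-9,-5,-13,4,1,2,-1,0,-4]
nums[mid]=-13<-5: swap nums[1],nums[2]; lo=2,mid=3 → [-9,-13,-5,4,1,2,-1,0,-4]
nums[mid]=4>-5: swap nums[3],nums[4]; hi=3 → [-9,-13,-5,1,4,2,-1,0,-4]
nums[mid]=1>-5: swap nums[3],nums[3]; hi=2 → [-9,-13,-5,1,4,2,-1,0,-4]
end: lo=2, hi=2; nums = [-9,-13,-5,1,4,2,-1,0,-4]

[-9,-13,-5,1,4,2,-1,0,-4]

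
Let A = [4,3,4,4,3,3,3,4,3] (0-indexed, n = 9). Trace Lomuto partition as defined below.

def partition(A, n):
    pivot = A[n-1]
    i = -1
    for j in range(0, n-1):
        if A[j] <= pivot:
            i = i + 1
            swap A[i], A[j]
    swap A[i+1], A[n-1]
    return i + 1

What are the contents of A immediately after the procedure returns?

[3,3,3,3,3,4,4,4,4]

pivot = A[8] = 3; i = -1
j=0: A[0]=4 > 3 → no swap
j=1: A[1]=3 ≤ 3 → i=0, swap A[0],A[1] → [3,4,4,4,3,3,3,4,3]
j=2: A[2]=4 > 3 → no swap
j=3: A[3]=4 > 3 → no swap
j=4: A[4]=3 ≤ 3 → i=1, swap A[1],A[4] → [3,3,4,4,4,3,3,4,3]
j=5: A[5]=3 ≤ 3 → i=2, swap A[2],A[5] → [3,3,3,4,4,4,3,4,3]
j=6: A[6]=3 ≤ 3 → i=3, swap A[3],A[6] → [3,3,3,3,4,4,4,4,3]
j=7: A[7]=4 > 3 → no swap
final swap A[4],A[8] → [3,3,3,3,3,4,4,4,4]; return 4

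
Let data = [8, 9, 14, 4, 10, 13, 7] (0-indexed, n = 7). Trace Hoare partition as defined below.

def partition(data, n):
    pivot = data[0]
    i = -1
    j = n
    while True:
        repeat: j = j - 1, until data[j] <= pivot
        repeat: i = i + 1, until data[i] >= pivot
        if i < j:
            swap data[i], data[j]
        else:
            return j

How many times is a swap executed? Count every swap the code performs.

2

pivot=8
j stops at 6 (7), i stops at 0 (8); swap ⇒ [7, 9, 14, 4, 10, 13, 8]
j stops at 3 (4), i stops at 1 (9); swap ⇒ [7, 4, 14, 9, 10, 13, 8]
j stops at 1, i stops at 2; i≥j ⇒ return 1. data=[7, 4, 14, 9, 10, 13, 8]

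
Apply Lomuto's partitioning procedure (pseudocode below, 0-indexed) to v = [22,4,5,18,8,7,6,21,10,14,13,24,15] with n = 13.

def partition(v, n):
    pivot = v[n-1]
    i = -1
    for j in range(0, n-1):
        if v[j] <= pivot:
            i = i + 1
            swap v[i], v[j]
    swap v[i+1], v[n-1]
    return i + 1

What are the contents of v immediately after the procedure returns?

[4,5,8,7,6,10,14,13,15,22,21,24,18]

pivot = v[12] = 15; i = -1
j=0: v[0]=22 > 15 → no swap
j=1: v[1]=4 ≤ 15 → i=0, swap v[0],v[1] → [4,22,5,18,8,7,6,21,10,14,13,24,15]
j=2: v[2]=5 ≤ 15 → i=1, swap v[1],v[2] → [4,5,22,18,8,7,6,21,10,14,13,24,15]
j=3: v[3]=18 > 15 → no swap
j=4: v[4]=8 ≤ 15 → i=2, swap v[2],v[4] → [4,5,8,18,22,7,6,21,10,14,13,24,15]
j=5: v[5]=7 ≤ 15 → i=3, swap v[3],v[5] → [4,5,8,7,22,18,6,21,10,14,13,24,15]
j=6: v[6]=6 ≤ 15 → i=4, swap v[4],v[6] → [4,5,8,7,6,18,22,21,10,14,13,24,15]
j=7: v[7]=21 > 15 → no swap
j=8: v[8]=10 ≤ 15 → i=5, swap v[5],v[8] → [4,5,8,7,6,10,22,21,18,14,13,24,15]
j=9: v[9]=14 ≤ 15 → i=6, swap v[6],v[9] → [4,5,8,7,6,10,14,21,18,22,13,24,15]
j=10: v[10]=13 ≤ 15 → i=7, swap v[7],v[10] → [4,5,8,7,6,10,14,13,18,22,21,24,15]
j=11: v[11]=24 > 15 → no swap
final swap v[8],v[12] → [4,5,8,7,6,10,14,13,15,22,21,24,18]; return 8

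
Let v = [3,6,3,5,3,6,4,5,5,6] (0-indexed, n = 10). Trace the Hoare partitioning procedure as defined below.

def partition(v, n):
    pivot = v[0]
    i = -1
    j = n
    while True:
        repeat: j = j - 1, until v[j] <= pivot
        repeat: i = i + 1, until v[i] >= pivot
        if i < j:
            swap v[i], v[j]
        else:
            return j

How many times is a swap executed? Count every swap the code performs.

2

pivot=3
j stops at 4 (3), i stops at 0 (3); swap ⇒ [3,6,3,5,3,6,4,5,5,6]
j stops at 2 (3), i stops at 1 (6); swap ⇒ [3,3,6,5,3,6,4,5,5,6]
j stops at 1, i stops at 2; i≥j ⇒ return 1. v=[3,3,6,5,3,6,4,5,5,6]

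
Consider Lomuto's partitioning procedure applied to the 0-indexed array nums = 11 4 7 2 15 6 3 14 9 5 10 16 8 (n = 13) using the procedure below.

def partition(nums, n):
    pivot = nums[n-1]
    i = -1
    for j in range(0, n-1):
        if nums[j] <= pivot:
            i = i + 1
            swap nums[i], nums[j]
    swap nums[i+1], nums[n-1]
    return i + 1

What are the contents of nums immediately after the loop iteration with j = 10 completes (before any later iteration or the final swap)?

pivot = nums[12] = 8; i = -1
j=0: nums[0]=11 > 8 → no swap
j=1: nums[1]=4 ≤ 8 → i=0, swap nums[0],nums[1] → 4 11 7 2 15 6 3 14 9 5 10 16 8
j=2: nums[2]=7 ≤ 8 → i=1, swap nums[1],nums[2] → 4 7 11 2 15 6 3 14 9 5 10 16 8
j=3: nums[3]=2 ≤ 8 → i=2, swap nums[2],nums[3] → 4 7 2 11 15 6 3 14 9 5 10 16 8
j=4: nums[4]=15 > 8 → no swap
j=5: nums[5]=6 ≤ 8 → i=3, swap nums[3],nums[5] → 4 7 2 6 15 11 3 14 9 5 10 16 8
j=6: nums[6]=3 ≤ 8 → i=4, swap nums[4],nums[6] → 4 7 2 6 3 11 15 14 9 5 10 16 8
j=7: nums[7]=14 > 8 → no swap
j=8: nums[8]=9 > 8 → no swap
j=9: nums[9]=5 ≤ 8 → i=5, swap nums[5],nums[9] → 4 7 2 6 3 5 15 14 9 11 10 16 8
j=10: nums[10]=10 > 8 → no swap
(after j=10) nums = 4 7 2 6 3 5 15 14 9 11 10 16 8

4 7 2 6 3 5 15 14 9 11 10 16 8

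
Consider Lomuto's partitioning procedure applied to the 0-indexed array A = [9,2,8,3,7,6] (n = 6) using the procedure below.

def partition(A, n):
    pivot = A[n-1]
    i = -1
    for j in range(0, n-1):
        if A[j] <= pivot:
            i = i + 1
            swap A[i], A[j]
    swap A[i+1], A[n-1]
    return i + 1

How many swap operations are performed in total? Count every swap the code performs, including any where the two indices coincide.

3

pivot = A[5] = 6; i = -1
j=0: A[0]=9 > 6 → no swap
j=1: A[1]=2 ≤ 6 → i=0, swap A[0],A[1] → [2,9,8,3,7,6]
j=2: A[2]=8 > 6 → no swap
j=3: A[3]=3 ≤ 6 → i=1, swap A[1],A[3] → [2,3,8,9,7,6]
j=4: A[4]=7 > 6 → no swap
final swap A[2],A[5] → [2,3,6,9,7,8]; return 2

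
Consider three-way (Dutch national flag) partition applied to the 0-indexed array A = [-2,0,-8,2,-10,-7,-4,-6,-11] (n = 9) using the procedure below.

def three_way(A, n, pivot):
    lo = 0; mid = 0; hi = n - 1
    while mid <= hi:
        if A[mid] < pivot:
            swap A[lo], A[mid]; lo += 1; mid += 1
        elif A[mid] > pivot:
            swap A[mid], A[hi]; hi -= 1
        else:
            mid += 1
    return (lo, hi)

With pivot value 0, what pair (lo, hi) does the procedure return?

pivot = 0; lo=0, mid=0, hi=8
A[mid]=-2<0: swap A[0],A[0]; lo=1,mid=1 → [-2,0,-8,2,-10,-7,-4,-6,-11]
A[mid]=0=0: mid=2
A[mid]=-8<0: swap A[1],A[2]; lo=2,mid=3 → [-2,-8,0,2,-10,-7,-4,-6,-11]
A[mid]=2>0: swap A[3],A[8]; hi=7 → [-2,-8,0,-11,-10,-7,-4,-6,2]
A[mid]=-11<0: swap A[2],A[3]; lo=3,mid=4 → [-2,-8,-11,0,-10,-7,-4,-6,2]
A[mid]=-10<0: swap A[3],A[4]; lo=4,mid=5 → [-2,-8,-11,-10,0,-7,-4,-6,2]
A[mid]=-7<0: swap A[4],A[5]; lo=5,mid=6 → [-2,-8,-11,-10,-7,0,-4,-6,2]
A[mid]=-4<0: swap A[5],A[6]; lo=6,mid=7 → [-2,-8,-11,-10,-7,-4,0,-6,2]
A[mid]=-6<0: swap A[6],A[7]; lo=7,mid=8 → [-2,-8,-11,-10,-7,-4,-6,0,2]
end: lo=7, hi=7; A = [-2,-8,-11,-10,-7,-4,-6,0,2]

(7, 7)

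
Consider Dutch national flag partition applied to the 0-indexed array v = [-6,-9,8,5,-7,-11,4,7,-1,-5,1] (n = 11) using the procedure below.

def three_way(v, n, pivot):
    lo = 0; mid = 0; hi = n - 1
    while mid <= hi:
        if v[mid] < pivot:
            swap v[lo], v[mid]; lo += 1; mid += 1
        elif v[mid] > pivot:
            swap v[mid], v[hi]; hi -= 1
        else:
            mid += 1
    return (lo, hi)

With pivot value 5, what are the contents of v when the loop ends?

pivot = 5; lo=0, mid=0, hi=10
v[mid]=-6<5: swap v[0],v[0]; lo=1,mid=1 → [-6,-9,8,5,-7,-11,4,7,-1,-5,1]
v[mid]=-9<5: swap v[1],v[1]; lo=2,mid=2 → [-6,-9,8,5,-7,-11,4,7,-1,-5,1]
v[mid]=8>5: swap v[2],v[10]; hi=9 → [-6,-9,1,5,-7,-11,4,7,-1,-5,8]
v[mid]=1<5: swap v[2],v[2]; lo=3,mid=3 → [-6,-9,1,5,-7,-11,4,7,-1,-5,8]
v[mid]=5=5: mid=4
v[mid]=-7<5: swap v[3],v[4]; lo=4,mid=5 → [-6,-9,1,-7,5,-11,4,7,-1,-5,8]
v[mid]=-11<5: swap v[4],v[5]; lo=5,mid=6 → [-6,-9,1,-7,-11,5,4,7,-1,-5,8]
v[mid]=4<5: swap v[5],v[6]; lo=6,mid=7 → [-6,-9,1,-7,-11,4,5,7,-1,-5,8]
v[mid]=7>5: swap v[7],v[9]; hi=8 → [-6,-9,1,-7,-11,4,5,-5,-1,7,8]
v[mid]=-5<5: swap v[6],v[7]; lo=7,mid=8 → [-6,-9,1,-7,-11,4,-5,5,-1,7,8]
v[mid]=-1<5: swap v[7],v[8]; lo=8,mid=9 → [-6,-9,1,-7,-11,4,-5,-1,5,7,8]
end: lo=8, hi=8; v = [-6,-9,1,-7,-11,4,-5,-1,5,7,8]

[-6,-9,1,-7,-11,4,-5,-1,5,7,8]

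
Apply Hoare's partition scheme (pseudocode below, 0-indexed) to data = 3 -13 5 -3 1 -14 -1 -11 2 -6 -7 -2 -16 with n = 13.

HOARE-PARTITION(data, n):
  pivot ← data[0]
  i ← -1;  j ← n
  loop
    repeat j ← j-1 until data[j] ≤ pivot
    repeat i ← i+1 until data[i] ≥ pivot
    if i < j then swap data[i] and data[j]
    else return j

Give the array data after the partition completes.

pivot = data[0] = 3; i = -1, j = 13
j→12 (data[12]=-16≤3), i→0 (data[0]=3≥3); i<j, swap → -16 -13 5 -3 1 -14 -1 -11 2 -6 -7 -2 3
j→11 (data[11]=-2≤3), i→2 (data[2]=5≥3); i<j, swap → -16 -13 -2 -3 1 -14 -1 -11 2 -6 -7 5 3
j→10, i→11; i≥j, return j=10. data = -16 -13 -2 -3 1 -14 -1 -11 2 -6 -7 5 3

-16 -13 -2 -3 1 -14 -1 -11 2 -6 -7 5 3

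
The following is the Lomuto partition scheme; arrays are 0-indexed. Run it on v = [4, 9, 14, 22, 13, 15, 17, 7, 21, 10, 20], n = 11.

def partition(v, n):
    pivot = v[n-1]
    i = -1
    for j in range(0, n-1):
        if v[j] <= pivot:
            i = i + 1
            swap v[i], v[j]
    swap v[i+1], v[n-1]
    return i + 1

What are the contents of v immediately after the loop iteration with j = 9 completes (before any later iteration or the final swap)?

[4, 9, 14, 13, 15, 17, 7, 10, 21, 22, 20]

pivot = v[10] = 20; i = -1
j=0: v[0]=4 ≤ 20 → i=0, swap v[0],v[0] (no change) → [4, 9, 14, 22, 13, 15, 17, 7, 21, 10, 20]
j=1: v[1]=9 ≤ 20 → i=1, swap v[1],v[1] (no change) → [4, 9, 14, 22, 13, 15, 17, 7, 21, 10, 20]
j=2: v[2]=14 ≤ 20 → i=2, swap v[2],v[2] (no change) → [4, 9, 14, 22, 13, 15, 17, 7, 21, 10, 20]
j=3: v[3]=22 > 20 → no swap
j=4: v[4]=13 ≤ 20 → i=3, swap v[3],v[4] → [4, 9, 14, 13, 22, 15, 17, 7, 21, 10, 20]
j=5: v[5]=15 ≤ 20 → i=4, swap v[4],v[5] → [4, 9, 14, 13, 15, 22, 17, 7, 21, 10, 20]
j=6: v[6]=17 ≤ 20 → i=5, swap v[5],v[6] → [4, 9, 14, 13, 15, 17, 22, 7, 21, 10, 20]
j=7: v[7]=7 ≤ 20 → i=6, swap v[6],v[7] → [4, 9, 14, 13, 15, 17, 7, 22, 21, 10, 20]
j=8: v[8]=21 > 20 → no swap
j=9: v[9]=10 ≤ 20 → i=7, swap v[7],v[9] → [4, 9, 14, 13, 15, 17, 7, 10, 21, 22, 20]
(after j=9) v = [4, 9, 14, 13, 15, 17, 7, 10, 21, 22, 20]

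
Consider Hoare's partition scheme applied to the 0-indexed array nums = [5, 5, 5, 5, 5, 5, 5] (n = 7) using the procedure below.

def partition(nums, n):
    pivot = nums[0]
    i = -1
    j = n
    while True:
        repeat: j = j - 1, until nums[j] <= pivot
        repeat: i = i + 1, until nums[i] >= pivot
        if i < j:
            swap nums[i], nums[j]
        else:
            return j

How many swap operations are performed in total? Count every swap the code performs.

pivot = nums[0] = 5; i = -1, j = 7
j→6 (nums[6]=5≤5), i→0 (nums[0]=5≥5); i<j, swap → [5, 5, 5, 5, 5, 5, 5]
j→5 (nums[5]=5≤5), i→1 (nums[1]=5≥5); i<j, swap → [5, 5, 5, 5, 5, 5, 5]
j→4 (nums[4]=5≤5), i→2 (nums[2]=5≥5); i<j, swap → [5, 5, 5, 5, 5, 5, 5]
j→3, i→3; i≥j, return j=3. nums = [5, 5, 5, 5, 5, 5, 5]

3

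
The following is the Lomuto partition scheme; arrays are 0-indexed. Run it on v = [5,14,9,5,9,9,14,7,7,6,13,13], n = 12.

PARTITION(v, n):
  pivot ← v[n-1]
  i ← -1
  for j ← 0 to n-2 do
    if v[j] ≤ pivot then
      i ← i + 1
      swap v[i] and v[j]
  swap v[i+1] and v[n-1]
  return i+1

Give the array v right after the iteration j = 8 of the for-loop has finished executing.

pivot = v[11] = 13; i = -1
j=0: v[0]=5 ≤ 13 → i=0, swap v[0],v[0] (no change) → [5,14,9,5,9,9,14,7,7,6,13,13]
j=1: v[1]=14 > 13 → no swap
j=2: v[2]=9 ≤ 13 → i=1, swap v[1],v[2] → [5,9,14,5,9,9,14,7,7,6,13,13]
j=3: v[3]=5 ≤ 13 → i=2, swap v[2],v[3] → [5,9,5,14,9,9,14,7,7,6,13,13]
j=4: v[4]=9 ≤ 13 → i=3, swap v[3],v[4] → [5,9,5,9,14,9,14,7,7,6,13,13]
j=5: v[5]=9 ≤ 13 → i=4, swap v[4],v[5] → [5,9,5,9,9,14,14,7,7,6,13,13]
j=6: v[6]=14 > 13 → no swap
j=7: v[7]=7 ≤ 13 → i=5, swap v[5],v[7] → [5,9,5,9,9,7,14,14,7,6,13,13]
j=8: v[8]=7 ≤ 13 → i=6, swap v[6],v[8] → [5,9,5,9,9,7,7,14,14,6,13,13]
(after j=8) v = [5,9,5,9,9,7,7,14,14,6,13,13]

[5,9,5,9,9,7,7,14,14,6,13,13]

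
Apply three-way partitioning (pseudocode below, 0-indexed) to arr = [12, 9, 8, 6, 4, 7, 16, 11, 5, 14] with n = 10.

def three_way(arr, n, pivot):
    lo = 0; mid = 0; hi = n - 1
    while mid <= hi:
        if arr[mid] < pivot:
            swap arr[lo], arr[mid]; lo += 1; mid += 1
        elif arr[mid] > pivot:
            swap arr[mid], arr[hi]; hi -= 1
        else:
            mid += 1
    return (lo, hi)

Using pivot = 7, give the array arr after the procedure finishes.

[5, 4, 6, 7, 8, 16, 11, 9, 14, 12]

pivot = 7; lo=0, mid=0, hi=9
arr[mid]=12>7: swap arr[0],arr[9]; hi=8 → [14, 9, 8, 6, 4, 7, 16, 11, 5, 12]
arr[mid]=14>7: swap arr[0],arr[8]; hi=7 → [5, 9, 8, 6, 4, 7, 16, 11, 14, 12]
arr[mid]=5<7: swap arr[0],arr[0]; lo=1,mid=1 → [5, 9, 8, 6, 4, 7, 16, 11, 14, 12]
arr[mid]=9>7: swap arr[1],arr[7]; hi=6 → [5, 11, 8, 6, 4, 7, 16, 9, 14, 12]
arr[mid]=11>7: swap arr[1],arr[6]; hi=5 → [5, 16, 8, 6, 4, 7, 11, 9, 14, 12]
arr[mid]=16>7: swap arr[1],arr[5]; hi=4 → [5, 7, 8, 6, 4, 16, 11, 9, 14, 12]
arr[mid]=7=7: mid=2
arr[mid]=8>7: swap arr[2],arr[4]; hi=3 → [5, 7, 4, 6, 8, 16, 11, 9, 14, 12]
arr[mid]=4<7: swap arr[1],arr[2]; lo=2,mid=3 → [5, 4, 7, 6, 8, 16, 11, 9, 14, 12]
arr[mid]=6<7: swap arr[2],arr[3]; lo=3,mid=4 → [5, 4, 6, 7, 8, 16, 11, 9, 14, 12]
end: lo=3, hi=3; arr = [5, 4, 6, 7, 8, 16, 11, 9, 14, 12]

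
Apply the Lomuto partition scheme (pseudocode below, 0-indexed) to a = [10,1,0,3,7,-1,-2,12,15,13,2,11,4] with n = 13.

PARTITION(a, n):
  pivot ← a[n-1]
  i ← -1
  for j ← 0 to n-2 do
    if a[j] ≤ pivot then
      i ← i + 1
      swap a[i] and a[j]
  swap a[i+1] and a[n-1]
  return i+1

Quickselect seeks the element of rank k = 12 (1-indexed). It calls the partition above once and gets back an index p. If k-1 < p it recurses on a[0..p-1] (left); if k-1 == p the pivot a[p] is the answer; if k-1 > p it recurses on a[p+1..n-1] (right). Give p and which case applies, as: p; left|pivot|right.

6; right

pivot = a[12] = 4; i = -1
j=0: a[0]=10 > 4 → no swap
j=1: a[1]=1 ≤ 4 → i=0, swap a[0],a[1] → [1,10,0,3,7,-1,-2,12,15,13,2,11,4]
j=2: a[2]=0 ≤ 4 → i=1, swap a[1],a[2] → [1,0,10,3,7,-1,-2,12,15,13,2,11,4]
j=3: a[3]=3 ≤ 4 → i=2, swap a[2],a[3] → [1,0,3,10,7,-1,-2,12,15,13,2,11,4]
j=4: a[4]=7 > 4 → no swap
j=5: a[5]=-1 ≤ 4 → i=3, swap a[3],a[5] → [1,0,3,-1,7,10,-2,12,15,13,2,11,4]
j=6: a[6]=-2 ≤ 4 → i=4, swap a[4],a[6] → [1,0,3,-1,-2,10,7,12,15,13,2,11,4]
j=7: a[7]=12 > 4 → no swap
j=8: a[8]=15 > 4 → no swap
j=9: a[9]=13 > 4 → no swap
j=10: a[10]=2 ≤ 4 → i=5, swap a[5],a[10] → [1,0,3,-1,-2,2,7,12,15,13,10,11,4]
j=11: a[11]=11 > 4 → no swap
final swap a[6],a[12] → [1,0,3,-1,-2,2,4,12,15,13,10,11,7]; return 6
p = 6; k-1 = 11 > 6 ⇒ right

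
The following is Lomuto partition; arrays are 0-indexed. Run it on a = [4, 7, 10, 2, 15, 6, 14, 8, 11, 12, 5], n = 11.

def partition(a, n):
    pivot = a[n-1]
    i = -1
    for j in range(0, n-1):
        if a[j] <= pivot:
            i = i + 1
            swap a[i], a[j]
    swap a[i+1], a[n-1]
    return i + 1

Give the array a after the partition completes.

pivot=5, i=-1
j=0: 4≤5, i=0, swap(0,0) ⇒ [4, 7, 10, 2, 15, 6, 14, 8, 11, 12, 5]
j=1: 7>5, skip
j=2: 10>5, skip
j=3: 2≤5, i=1, swap(1,3) ⇒ [4, 2, 10, 7, 15, 6, 14, 8, 11, 12, 5]
j=4: 15>5, skip
j=5: 6>5, skip
j=6: 14>5, skip
j=7: 8>5, skip
j=8: 11>5, skip
j=9: 12>5, skip
swap(2,10) ⇒ [4, 2, 5, 7, 15, 6, 14, 8, 11, 12, 10]; return 2

[4, 2, 5, 7, 15, 6, 14, 8, 11, 12, 10]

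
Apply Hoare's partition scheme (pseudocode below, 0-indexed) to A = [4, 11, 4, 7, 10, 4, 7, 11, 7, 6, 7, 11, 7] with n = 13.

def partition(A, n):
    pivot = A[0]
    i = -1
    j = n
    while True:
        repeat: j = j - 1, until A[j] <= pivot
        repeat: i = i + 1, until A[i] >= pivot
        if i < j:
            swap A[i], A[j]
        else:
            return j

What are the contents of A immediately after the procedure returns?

[4, 4, 11, 7, 10, 4, 7, 11, 7, 6, 7, 11, 7]

pivot = A[0] = 4; i = -1, j = 13
j→5 (A[5]=4≤4), i→0 (A[0]=4≥4); i<j, swap → [4, 11, 4, 7, 10, 4, 7, 11, 7, 6, 7, 11, 7]
j→2 (A[2]=4≤4), i→1 (A[1]=11≥4); i<j, swap → [4, 4, 11, 7, 10, 4, 7, 11, 7, 6, 7, 11, 7]
j→1, i→2; i≥j, return j=1. A = [4, 4, 11, 7, 10, 4, 7, 11, 7, 6, 7, 11, 7]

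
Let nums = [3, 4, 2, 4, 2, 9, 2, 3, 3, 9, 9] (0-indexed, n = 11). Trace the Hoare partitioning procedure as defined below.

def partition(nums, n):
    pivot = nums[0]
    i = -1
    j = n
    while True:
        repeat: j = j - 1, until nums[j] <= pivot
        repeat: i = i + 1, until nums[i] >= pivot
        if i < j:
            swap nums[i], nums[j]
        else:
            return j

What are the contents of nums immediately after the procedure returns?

pivot=3
j stops at 8 (3), i stops at 0 (3); swap ⇒ [3, 4, 2, 4, 2, 9, 2, 3, 3, 9, 9]
j stops at 7 (3), i stops at 1 (4); swap ⇒ [3, 3, 2, 4, 2, 9, 2, 4, 3, 9, 9]
j stops at 6 (2), i stops at 3 (4); swap ⇒ [3, 3, 2, 2, 2, 9, 4, 4, 3, 9, 9]
j stops at 4, i stops at 5; i≥j ⇒ return 4. nums=[3, 3, 2, 2, 2, 9, 4, 4, 3, 9, 9]

[3, 3, 2, 2, 2, 9, 4, 4, 3, 9, 9]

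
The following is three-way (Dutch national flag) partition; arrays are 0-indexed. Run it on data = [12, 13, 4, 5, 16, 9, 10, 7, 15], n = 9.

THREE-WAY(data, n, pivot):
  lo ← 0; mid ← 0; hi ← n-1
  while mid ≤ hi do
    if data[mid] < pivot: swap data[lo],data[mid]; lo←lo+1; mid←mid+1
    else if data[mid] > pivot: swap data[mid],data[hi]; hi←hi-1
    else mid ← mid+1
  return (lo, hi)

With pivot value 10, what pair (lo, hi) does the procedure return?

lo=0 mid=0 hi=8
12>10: swap(0,8), hi=7 ⇒ [15, 13, 4, 5, 16, 9, 10, 7, 12]
15>10: swap(0,7), hi=6 ⇒ [7, 13, 4, 5, 16, 9, 10, 15, 12]
7<10: swap(0,0), lo=1 mid=1 ⇒ [7, 13, 4, 5, 16, 9, 10, 15, 12]
13>10: swap(1,6), hi=5 ⇒ [7, 10, 4, 5, 16, 9, 13, 15, 12]
10=10: mid=2
4<10: swap(1,2), lo=2 mid=3 ⇒ [7, 4, 10, 5, 16, 9, 13, 15, 12]
5<10: swap(2,3), lo=3 mid=4 ⇒ [7, 4, 5, 10, 16, 9, 13, 15, 12]
16>10: swap(4,5), hi=4 ⇒ [7, 4, 5, 10, 9, 16, 13, 15, 12]
9<10: swap(3,4), lo=4 mid=5 ⇒ [7, 4, 5, 9, 10, 16, 13, 15, 12]
done. lo=4 hi=4; data=[7, 4, 5, 9, 10, 16, 13, 15, 12]

(4, 4)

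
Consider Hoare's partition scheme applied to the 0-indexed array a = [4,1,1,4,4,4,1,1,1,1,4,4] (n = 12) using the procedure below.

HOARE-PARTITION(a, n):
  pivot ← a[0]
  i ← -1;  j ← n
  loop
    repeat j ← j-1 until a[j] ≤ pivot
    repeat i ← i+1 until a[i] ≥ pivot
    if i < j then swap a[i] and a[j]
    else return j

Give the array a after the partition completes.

pivot=4
j stops at 11 (4), i stops at 0 (4); swap ⇒ [4,1,1,4,4,4,1,1,1,1,4,4]
j stops at 10 (4), i stops at 3 (4); swap ⇒ [4,1,1,4,4,4,1,1,1,1,4,4]
j stops at 9 (1), i stops at 4 (4); swap ⇒ [4,1,1,4,1,4,1,1,1,4,4,4]
j stops at 8 (1), i stops at 5 (4); swap ⇒ [4,1,1,4,1,1,1,1,4,4,4,4]
j stops at 7, i stops at 8; i≥j ⇒ return 7. a=[4,1,1,4,1,1,1,1,4,4,4,4]

[4,1,1,4,1,1,1,1,4,4,4,4]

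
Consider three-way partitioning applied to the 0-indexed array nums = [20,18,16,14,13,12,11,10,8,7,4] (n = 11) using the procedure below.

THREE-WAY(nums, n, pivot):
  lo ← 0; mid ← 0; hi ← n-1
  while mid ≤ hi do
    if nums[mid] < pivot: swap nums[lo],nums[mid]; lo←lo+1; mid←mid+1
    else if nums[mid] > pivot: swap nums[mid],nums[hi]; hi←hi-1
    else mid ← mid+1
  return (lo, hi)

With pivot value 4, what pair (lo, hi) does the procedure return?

lo=0 mid=0 hi=10
20>4: swap(0,10), hi=9 ⇒ [4,18,16,14,13,12,11,10,8,7,20]
4=4: mid=1
18>4: swap(1,9), hi=8 ⇒ [4,7,16,14,13,12,11,10,8,18,20]
7>4: swap(1,8), hi=7 ⇒ [4,8,16,14,13,12,11,10,7,18,20]
8>4: swap(1,7), hi=6 ⇒ [4,10,16,14,13,12,11,8,7,18,20]
10>4: swap(1,6), hi=5 ⇒ [4,11,16,14,13,12,10,8,7,18,20]
11>4: swap(1,5), hi=4 ⇒ [4,12,16,14,13,11,10,8,7,18,20]
12>4: swap(1,4), hi=3 ⇒ [4,13,16,14,12,11,10,8,7,18,20]
13>4: swap(1,3), hi=2 ⇒ [4,14,16,13,12,11,10,8,7,18,20]
14>4: swap(1,2), hi=1 ⇒ [4,16,14,13,12,11,10,8,7,18,20]
16>4: swap(1,1), hi=0 ⇒ [4,16,14,13,12,11,10,8,7,18,20]
done. lo=0 hi=0; nums=[4,16,14,13,12,11,10,8,7,18,20]

(0, 0)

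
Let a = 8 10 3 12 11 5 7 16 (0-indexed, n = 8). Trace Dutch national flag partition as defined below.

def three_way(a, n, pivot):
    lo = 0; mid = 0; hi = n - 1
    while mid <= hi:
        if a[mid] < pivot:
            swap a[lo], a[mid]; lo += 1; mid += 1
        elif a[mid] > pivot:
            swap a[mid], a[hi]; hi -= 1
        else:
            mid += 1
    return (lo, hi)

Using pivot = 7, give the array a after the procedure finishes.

pivot = 7; lo=0, mid=0, hi=7
a[mid]=8>7: swap a[0],a[7]; hi=6 → 16 10 3 12 11 5 7 8
a[mid]=16>7: swap a[0],a[6]; hi=5 → 7 10 3 12 11 5 16 8
a[mid]=7=7: mid=1
a[mid]=10>7: swap a[1],a[5]; hi=4 → 7 5 3 12 11 10 16 8
a[mid]=5<7: swap a[0],a[1]; lo=1,mid=2 → 5 7 3 12 11 10 16 8
a[mid]=3<7: swap a[1],a[2]; lo=2,mid=3 → 5 3 7 12 11 10 16 8
a[mid]=12>7: swap a[3],a[4]; hi=3 → 5 3 7 11 12 10 16 8
a[mid]=11>7: swap a[3],a[3]; hi=2 → 5 3 7 11 12 10 16 8
end: lo=2, hi=2; a = 5 3 7 11 12 10 16 8

5 3 7 11 12 10 16 8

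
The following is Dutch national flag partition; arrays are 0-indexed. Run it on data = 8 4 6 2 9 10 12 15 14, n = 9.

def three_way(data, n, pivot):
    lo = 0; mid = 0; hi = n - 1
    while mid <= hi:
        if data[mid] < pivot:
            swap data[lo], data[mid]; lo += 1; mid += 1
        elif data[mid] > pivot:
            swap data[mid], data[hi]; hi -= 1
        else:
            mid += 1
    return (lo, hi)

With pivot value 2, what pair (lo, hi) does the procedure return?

pivot = 2; lo=0, mid=0, hi=8
data[mid]=8>2: swap data[0],data[8]; hi=7 → 14 4 6 2 9 10 12 15 8
data[mid]=14>2: swap data[0],data[7]; hi=6 → 15 4 6 2 9 10 12 14 8
data[mid]=15>2: swap data[0],data[6]; hi=5 → 12 4 6 2 9 10 15 14 8
data[mid]=12>2: swap data[0],data[5]; hi=4 → 10 4 6 2 9 12 15 14 8
data[mid]=10>2: swap data[0],data[4]; hi=3 → 9 4 6 2 10 12 15 14 8
data[mid]=9>2: swap data[0],data[3]; hi=2 → 2 4 6 9 10 12 15 14 8
data[mid]=2=2: mid=1
data[mid]=4>2: swap data[1],data[2]; hi=1 → 2 6 4 9 10 12 15 14 8
data[mid]=6>2: swap data[1],data[1]; hi=0 → 2 6 4 9 10 12 15 14 8
end: lo=0, hi=0; data = 2 6 4 9 10 12 15 14 8

(0, 0)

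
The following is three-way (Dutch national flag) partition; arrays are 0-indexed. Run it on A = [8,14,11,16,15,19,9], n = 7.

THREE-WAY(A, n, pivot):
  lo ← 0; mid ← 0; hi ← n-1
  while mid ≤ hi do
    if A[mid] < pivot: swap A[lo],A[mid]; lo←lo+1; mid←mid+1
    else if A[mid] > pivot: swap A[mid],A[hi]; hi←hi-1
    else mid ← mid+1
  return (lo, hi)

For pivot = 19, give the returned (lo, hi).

lo=0 mid=0 hi=6
8<19: swap(0,0), lo=1 mid=1 ⇒ [8,14,11,16,15,19,9]
14<19: swap(1,1), lo=2 mid=2 ⇒ [8,14,11,16,15,19,9]
11<19: swap(2,2), lo=3 mid=3 ⇒ [8,14,11,16,15,19,9]
16<19: swap(3,3), lo=4 mid=4 ⇒ [8,14,11,16,15,19,9]
15<19: swap(4,4), lo=5 mid=5 ⇒ [8,14,11,16,15,19,9]
19=19: mid=6
9<19: swap(5,6), lo=6 mid=7 ⇒ [8,14,11,16,15,9,19]
done. lo=6 hi=6; A=[8,14,11,16,15,9,19]

(6, 6)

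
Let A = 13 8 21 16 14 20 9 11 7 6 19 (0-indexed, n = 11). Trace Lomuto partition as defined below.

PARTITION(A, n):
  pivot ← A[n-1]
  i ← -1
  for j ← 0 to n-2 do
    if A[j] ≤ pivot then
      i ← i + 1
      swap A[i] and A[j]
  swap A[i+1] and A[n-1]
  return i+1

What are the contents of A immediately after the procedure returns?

pivot = A[10] = 19; i = -1
j=0: A[0]=13 ≤ 19 → i=0, swap A[0],A[0] (no change) → 13 8 21 16 14 20 9 11 7 6 19
j=1: A[1]=8 ≤ 19 → i=1, swap A[1],A[1] (no change) → 13 8 21 16 14 20 9 11 7 6 19
j=2: A[2]=21 > 19 → no swap
j=3: A[3]=16 ≤ 19 → i=2, swap A[2],A[3] → 13 8 16 21 14 20 9 11 7 6 19
j=4: A[4]=14 ≤ 19 → i=3, swap A[3],A[4] → 13 8 16 14 21 20 9 11 7 6 19
j=5: A[5]=20 > 19 → no swap
j=6: A[6]=9 ≤ 19 → i=4, swap A[4],A[6] → 13 8 16 14 9 20 21 11 7 6 19
j=7: A[7]=11 ≤ 19 → i=5, swap A[5],A[7] → 13 8 16 14 9 11 21 20 7 6 19
j=8: A[8]=7 ≤ 19 → i=6, swap A[6],A[8] → 13 8 16 14 9 11 7 20 21 6 19
j=9: A[9]=6 ≤ 19 → i=7, swap A[7],A[9] → 13 8 16 14 9 11 7 6 21 20 19
final swap A[8],A[10] → 13 8 16 14 9 11 7 6 19 20 21; return 8

13 8 16 14 9 11 7 6 19 20 21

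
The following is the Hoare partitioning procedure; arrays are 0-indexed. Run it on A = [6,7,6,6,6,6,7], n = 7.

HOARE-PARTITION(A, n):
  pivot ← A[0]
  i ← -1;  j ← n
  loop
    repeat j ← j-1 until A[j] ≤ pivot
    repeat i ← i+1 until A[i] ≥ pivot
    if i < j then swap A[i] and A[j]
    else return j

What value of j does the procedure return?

2

pivot=6
j stops at 5 (6), i stops at 0 (6); swap ⇒ [6,7,6,6,6,6,7]
j stops at 4 (6), i stops at 1 (7); swap ⇒ [6,6,6,6,7,6,7]
j stops at 3 (6), i stops at 2 (6); swap ⇒ [6,6,6,6,7,6,7]
j stops at 2, i stops at 3; i≥j ⇒ return 2. A=[6,6,6,6,7,6,7]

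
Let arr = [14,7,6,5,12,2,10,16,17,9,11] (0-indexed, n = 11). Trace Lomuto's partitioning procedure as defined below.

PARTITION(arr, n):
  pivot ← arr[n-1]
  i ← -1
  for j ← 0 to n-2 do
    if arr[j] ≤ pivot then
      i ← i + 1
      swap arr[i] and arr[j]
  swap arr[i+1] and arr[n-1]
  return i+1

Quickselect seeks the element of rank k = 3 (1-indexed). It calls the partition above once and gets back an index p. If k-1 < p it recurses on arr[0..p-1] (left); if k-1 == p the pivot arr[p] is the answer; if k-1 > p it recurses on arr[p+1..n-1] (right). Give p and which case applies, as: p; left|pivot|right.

6; left

pivot=11, i=-1
j=0: 14>11, skip
j=1: 7≤11, i=0, swap(0,1) ⇒ [7,14,6,5,12,2,10,16,17,9,11]
j=2: 6≤11, i=1, swap(1,2) ⇒ [7,6,14,5,12,2,10,16,17,9,11]
j=3: 5≤11, i=2, swap(2,3) ⇒ [7,6,5,14,12,2,10,16,17,9,11]
j=4: 12>11, skip
j=5: 2≤11, i=3, swap(3,5) ⇒ [7,6,5,2,12,14,10,16,17,9,11]
j=6: 10≤11, i=4, swap(4,6) ⇒ [7,6,5,2,10,14,12,16,17,9,11]
j=7: 16>11, skip
j=8: 17>11, skip
j=9: 9≤11, i=5, swap(5,9) ⇒ [7,6,5,2,10,9,12,16,17,14,11]
swap(6,10) ⇒ [7,6,5,2,10,9,11,16,17,14,12]; return 6
p = 6; k-1 = 2 < 6 ⇒ left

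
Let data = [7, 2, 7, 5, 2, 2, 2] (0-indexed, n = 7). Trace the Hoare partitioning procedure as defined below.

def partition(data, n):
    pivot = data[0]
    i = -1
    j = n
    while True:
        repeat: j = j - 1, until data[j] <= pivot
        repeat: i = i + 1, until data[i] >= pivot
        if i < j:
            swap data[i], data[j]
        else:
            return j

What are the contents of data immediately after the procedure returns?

pivot = data[0] = 7; i = -1, j = 7
j→6 (data[6]=2≤7), i→0 (data[0]=7≥7); i<j, swap → [2, 2, 7, 5, 2, 2, 7]
j→5 (data[5]=2≤7), i→2 (data[2]=7≥7); i<j, swap → [2, 2, 2, 5, 2, 7, 7]
j→4, i→5; i≥j, return j=4. data = [2, 2, 2, 5, 2, 7, 7]

[2, 2, 2, 5, 2, 7, 7]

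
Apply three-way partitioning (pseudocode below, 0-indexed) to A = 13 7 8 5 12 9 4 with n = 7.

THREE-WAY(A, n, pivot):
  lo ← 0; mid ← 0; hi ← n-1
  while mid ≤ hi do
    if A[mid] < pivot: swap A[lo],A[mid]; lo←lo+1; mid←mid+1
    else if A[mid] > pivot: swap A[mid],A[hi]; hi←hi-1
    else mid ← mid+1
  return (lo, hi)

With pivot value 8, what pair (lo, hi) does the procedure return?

pivot = 8; lo=0, mid=0, hi=6
A[mid]=13>8: swap A[0],A[6]; hi=5 → 4 7 8 5 12 9 13
A[mid]=4<8: swap A[0],A[0]; lo=1,mid=1 → 4 7 8 5 12 9 13
A[mid]=7<8: swap A[1],A[1]; lo=2,mid=2 → 4 7 8 5 12 9 13
A[mid]=8=8: mid=3
A[mid]=5<8: swap A[2],A[3]; lo=3,mid=4 → 4 7 5 8 12 9 13
A[mid]=12>8: swap A[4],A[5]; hi=4 → 4 7 5 8 9 12 13
A[mid]=9>8: swap A[4],A[4]; hi=3 → 4 7 5 8 9 12 13
end: lo=3, hi=3; A = 4 7 5 8 9 12 13

(3, 3)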